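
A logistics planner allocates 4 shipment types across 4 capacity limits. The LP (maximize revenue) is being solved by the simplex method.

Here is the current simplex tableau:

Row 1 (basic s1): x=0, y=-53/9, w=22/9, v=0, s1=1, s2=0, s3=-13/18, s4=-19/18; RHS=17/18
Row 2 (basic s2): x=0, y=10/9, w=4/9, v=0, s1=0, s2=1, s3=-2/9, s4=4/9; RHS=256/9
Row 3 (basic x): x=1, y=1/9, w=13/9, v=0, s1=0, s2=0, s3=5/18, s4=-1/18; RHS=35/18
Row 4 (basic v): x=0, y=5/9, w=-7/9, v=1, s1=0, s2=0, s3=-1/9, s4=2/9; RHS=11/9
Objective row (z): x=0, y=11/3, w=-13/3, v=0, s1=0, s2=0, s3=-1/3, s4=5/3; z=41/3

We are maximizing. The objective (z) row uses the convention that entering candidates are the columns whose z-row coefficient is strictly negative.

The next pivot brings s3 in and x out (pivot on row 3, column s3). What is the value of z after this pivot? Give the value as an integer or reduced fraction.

16

Minimum ratio for s3: (35/18)/(5/18) = 7.
z changes by −(z-row coeff of s3)·ratio = −(-1/3)·7 = 7/3.
New z = 41/3 + (7/3) = 16.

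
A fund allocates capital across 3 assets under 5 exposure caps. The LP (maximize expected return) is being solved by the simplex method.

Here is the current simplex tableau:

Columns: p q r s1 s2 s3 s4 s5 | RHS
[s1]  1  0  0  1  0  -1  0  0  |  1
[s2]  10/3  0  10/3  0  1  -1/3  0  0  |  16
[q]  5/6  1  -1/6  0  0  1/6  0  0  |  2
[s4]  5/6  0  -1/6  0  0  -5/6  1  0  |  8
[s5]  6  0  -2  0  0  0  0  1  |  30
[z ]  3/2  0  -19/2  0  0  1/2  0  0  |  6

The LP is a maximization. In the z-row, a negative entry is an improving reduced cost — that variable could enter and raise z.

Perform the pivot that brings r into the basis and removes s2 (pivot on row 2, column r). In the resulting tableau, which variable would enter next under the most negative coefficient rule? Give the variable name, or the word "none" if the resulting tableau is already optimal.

Pivot element 10/3. New z-row = old z-row − (-19/2)·(row 2/(10/3)).
Updated z-row coefficients: p: 11, q: 0, r: 0, s1: 0, s2: 57/20, s3: -9/20, s4: 0, s5: 0.
The most negative is -9/20 in column s3, so s3 would enter next.

s3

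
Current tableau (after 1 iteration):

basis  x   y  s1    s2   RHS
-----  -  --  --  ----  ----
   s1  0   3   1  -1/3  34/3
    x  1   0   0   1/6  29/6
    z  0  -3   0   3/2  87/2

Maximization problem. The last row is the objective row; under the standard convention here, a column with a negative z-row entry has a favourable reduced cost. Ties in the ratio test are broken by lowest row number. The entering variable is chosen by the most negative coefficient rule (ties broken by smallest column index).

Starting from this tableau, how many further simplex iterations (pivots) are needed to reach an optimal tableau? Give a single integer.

pivot: y in, s1 out → z = 329/6
No improving column remains; optimal.

1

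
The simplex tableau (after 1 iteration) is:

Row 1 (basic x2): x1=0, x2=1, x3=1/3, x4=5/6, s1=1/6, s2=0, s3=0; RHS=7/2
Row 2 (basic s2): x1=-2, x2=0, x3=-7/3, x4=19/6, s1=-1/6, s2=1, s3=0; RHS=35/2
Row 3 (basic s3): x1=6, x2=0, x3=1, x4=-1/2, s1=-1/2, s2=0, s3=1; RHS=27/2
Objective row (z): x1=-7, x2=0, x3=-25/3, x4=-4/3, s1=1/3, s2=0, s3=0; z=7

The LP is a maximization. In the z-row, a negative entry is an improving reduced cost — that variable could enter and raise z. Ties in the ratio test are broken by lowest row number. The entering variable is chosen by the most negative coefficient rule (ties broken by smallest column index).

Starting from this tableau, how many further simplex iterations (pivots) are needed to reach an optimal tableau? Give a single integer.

pivot: x3 in, x2 out → z = 189/2
pivot: x1 in, s3 out → z = 98
No improving column remains; optimal.

2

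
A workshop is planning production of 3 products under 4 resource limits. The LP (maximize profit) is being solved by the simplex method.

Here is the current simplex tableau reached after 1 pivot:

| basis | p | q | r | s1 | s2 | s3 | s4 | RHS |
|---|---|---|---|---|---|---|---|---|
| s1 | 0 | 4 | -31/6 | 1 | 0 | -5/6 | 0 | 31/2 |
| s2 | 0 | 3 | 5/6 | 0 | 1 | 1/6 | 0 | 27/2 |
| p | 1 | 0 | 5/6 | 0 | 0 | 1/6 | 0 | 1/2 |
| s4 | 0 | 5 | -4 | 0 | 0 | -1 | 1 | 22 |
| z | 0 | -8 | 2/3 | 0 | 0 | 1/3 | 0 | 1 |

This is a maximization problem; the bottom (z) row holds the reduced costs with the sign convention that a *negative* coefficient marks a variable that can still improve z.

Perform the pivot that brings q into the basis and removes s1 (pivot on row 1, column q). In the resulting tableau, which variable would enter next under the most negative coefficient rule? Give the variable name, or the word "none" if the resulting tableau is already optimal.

Pivot element 4. New z-row = old z-row − (-8)·(row 1/4).
Updated z-row coefficients: p: 0, q: 0, r: -29/3, s1: 2, s2: 0, s3: -4/3, s4: 0.
The most negative is -29/3 in column r, so r would enter next.

r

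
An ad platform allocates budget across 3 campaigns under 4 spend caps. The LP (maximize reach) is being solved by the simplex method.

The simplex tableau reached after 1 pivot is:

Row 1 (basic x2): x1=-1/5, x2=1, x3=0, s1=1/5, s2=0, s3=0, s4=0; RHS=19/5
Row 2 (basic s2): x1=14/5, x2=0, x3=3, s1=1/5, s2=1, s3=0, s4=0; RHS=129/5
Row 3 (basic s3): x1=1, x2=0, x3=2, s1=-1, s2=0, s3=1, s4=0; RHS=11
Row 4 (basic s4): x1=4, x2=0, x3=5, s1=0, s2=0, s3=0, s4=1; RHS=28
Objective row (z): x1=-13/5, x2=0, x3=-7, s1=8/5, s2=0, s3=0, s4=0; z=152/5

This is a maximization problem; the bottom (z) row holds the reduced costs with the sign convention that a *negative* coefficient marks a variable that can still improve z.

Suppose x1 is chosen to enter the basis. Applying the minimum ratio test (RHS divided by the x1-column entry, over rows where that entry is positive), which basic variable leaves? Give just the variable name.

Ratios: row 1 (x2): entry -1/5 ≤ 0, skip; row 2 (s2): (129/5)/(14/5) = 129/14; row 3 (s3): 11/1 = 11; row 4 (s4): 28/4 = 7.
Minimum ratio 7 is in the s4 row, so s4 leaves.

s4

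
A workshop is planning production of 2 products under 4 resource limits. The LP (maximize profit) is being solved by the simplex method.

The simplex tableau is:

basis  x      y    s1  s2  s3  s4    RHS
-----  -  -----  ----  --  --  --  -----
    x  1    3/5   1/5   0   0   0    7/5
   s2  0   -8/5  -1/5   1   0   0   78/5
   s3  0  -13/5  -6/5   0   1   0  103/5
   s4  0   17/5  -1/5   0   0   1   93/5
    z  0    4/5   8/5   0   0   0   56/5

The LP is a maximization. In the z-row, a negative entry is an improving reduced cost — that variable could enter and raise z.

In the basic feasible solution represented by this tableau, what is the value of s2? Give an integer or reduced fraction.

78/5

s2 is basic (row 2); its value is the RHS of that row: 78/5.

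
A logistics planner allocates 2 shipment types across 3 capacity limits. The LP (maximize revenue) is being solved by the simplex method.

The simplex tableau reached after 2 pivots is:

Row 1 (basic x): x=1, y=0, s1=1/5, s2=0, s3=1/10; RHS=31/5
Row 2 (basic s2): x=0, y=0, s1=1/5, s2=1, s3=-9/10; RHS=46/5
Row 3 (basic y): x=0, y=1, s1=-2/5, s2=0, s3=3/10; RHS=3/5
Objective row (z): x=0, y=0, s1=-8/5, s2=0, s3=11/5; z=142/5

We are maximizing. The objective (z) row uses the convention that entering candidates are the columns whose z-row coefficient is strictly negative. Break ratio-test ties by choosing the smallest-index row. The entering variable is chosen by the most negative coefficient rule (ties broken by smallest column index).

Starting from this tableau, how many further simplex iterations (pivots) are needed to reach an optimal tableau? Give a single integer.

1

pivot: s1 in, x out → z = 78
No improving column remains; optimal.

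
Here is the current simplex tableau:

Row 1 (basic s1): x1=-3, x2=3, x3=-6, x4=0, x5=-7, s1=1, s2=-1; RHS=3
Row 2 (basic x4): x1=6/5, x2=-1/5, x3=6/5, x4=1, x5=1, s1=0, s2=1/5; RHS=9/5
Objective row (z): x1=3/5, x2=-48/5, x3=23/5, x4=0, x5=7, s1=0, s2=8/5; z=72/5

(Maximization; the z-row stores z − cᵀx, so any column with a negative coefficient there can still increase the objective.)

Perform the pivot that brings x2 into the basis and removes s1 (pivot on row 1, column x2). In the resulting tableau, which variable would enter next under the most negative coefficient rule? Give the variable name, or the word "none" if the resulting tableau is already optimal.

x5

Pivot element 3. New z-row = old z-row − (-48/5)·(row 1/3).
Updated z-row coefficients: x1: -9, x2: 0, x3: -73/5, x4: 0, x5: -77/5, s1: 16/5, s2: -8/5.
The most negative is -77/5 in column x5, so x5 would enter next.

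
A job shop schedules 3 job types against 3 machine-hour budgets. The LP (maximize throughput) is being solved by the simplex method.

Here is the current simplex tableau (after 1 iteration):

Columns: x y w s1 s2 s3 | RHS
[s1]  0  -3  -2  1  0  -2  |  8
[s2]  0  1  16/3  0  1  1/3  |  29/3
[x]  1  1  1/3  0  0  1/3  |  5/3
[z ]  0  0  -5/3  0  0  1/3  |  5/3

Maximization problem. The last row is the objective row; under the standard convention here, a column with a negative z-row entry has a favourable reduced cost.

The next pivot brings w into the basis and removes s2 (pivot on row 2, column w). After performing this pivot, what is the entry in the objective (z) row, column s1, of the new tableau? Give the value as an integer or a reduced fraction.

0

Pivot element is row 2, column w: 16/3.
Normalize row 2: new (row 2, s1) = 0/(16/3) = 0.
z-row ← z-row − (-5/3)·(new row 2): 0 − (-5/3)·0 = 0.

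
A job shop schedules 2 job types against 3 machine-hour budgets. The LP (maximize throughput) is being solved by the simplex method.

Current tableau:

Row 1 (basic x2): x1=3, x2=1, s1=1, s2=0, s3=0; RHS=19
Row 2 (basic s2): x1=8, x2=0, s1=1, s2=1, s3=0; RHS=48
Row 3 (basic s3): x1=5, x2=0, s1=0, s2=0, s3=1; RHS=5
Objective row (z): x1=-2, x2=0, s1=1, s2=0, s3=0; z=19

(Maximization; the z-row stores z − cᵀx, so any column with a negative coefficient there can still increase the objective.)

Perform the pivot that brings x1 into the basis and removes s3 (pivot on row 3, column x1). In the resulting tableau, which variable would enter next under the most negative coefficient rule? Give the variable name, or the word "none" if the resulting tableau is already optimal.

none

Pivot element 5. New z-row = old z-row − (-2)·(row 3/5).
Updated z-row coefficients: x1: 0, x2: 0, s1: 1, s2: 0, s3: 2/5.
No coefficient is strictly negative; the tableau after this pivot is optimal.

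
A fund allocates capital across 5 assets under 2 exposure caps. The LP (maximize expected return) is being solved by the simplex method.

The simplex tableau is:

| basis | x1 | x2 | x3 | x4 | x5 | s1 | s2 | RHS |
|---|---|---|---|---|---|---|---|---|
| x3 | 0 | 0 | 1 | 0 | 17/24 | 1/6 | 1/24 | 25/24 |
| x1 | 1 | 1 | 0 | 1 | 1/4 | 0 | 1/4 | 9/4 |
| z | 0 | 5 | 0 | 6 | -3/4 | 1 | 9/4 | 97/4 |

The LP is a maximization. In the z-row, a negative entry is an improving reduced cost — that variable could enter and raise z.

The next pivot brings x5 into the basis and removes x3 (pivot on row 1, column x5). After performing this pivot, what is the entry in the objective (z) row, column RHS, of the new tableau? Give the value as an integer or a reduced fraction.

Pivot element is row 1, column x5: 17/24.
Normalize row 1: new (row 1, RHS) = (25/24)/(17/24) = 25/17.
z-row ← z-row − (-3/4)·(new row 1): 97/4 − (-3/4)·(25/17) = 431/17.

431/17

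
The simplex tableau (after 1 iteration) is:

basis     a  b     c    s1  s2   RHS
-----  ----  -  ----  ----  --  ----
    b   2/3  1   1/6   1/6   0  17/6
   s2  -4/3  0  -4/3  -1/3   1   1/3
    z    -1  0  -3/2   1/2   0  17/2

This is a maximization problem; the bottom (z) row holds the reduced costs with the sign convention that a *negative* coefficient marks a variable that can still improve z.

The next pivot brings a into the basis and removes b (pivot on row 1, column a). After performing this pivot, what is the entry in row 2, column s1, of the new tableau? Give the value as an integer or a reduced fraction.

0

Pivot element is row 1, column a: 2/3.
Normalize row 1: new (row 1, s1) = (1/6)/(2/3) = 1/4.
row 2 ← row 2 − (-4/3)·(new row 1): -1/3 − (-4/3)·(1/4) = 0.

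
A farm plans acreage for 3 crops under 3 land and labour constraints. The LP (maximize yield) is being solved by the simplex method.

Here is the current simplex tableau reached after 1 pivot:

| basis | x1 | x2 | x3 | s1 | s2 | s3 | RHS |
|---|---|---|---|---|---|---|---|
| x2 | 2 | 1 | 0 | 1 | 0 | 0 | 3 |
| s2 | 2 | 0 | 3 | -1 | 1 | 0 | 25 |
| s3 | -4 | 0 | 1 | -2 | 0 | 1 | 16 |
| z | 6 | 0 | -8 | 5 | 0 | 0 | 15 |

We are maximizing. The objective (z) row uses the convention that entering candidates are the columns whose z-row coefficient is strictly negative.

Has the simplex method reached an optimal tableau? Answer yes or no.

Column x3 has objective-row coefficient -8, which is negative; an improving pivot exists, so not yet optimal.

no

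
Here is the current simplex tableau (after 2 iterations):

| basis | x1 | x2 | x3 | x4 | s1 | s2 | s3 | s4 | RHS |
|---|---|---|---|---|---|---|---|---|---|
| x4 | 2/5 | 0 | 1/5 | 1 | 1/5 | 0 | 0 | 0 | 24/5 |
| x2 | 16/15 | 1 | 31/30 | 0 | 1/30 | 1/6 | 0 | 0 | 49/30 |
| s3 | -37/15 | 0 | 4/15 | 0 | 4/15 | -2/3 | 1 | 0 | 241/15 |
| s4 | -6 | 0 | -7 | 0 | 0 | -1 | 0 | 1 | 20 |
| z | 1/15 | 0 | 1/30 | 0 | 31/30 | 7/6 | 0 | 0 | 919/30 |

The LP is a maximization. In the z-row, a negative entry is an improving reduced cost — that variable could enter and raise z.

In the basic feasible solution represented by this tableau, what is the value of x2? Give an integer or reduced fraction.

49/30

x2 is basic (row 2); its value is the RHS of that row: 49/30.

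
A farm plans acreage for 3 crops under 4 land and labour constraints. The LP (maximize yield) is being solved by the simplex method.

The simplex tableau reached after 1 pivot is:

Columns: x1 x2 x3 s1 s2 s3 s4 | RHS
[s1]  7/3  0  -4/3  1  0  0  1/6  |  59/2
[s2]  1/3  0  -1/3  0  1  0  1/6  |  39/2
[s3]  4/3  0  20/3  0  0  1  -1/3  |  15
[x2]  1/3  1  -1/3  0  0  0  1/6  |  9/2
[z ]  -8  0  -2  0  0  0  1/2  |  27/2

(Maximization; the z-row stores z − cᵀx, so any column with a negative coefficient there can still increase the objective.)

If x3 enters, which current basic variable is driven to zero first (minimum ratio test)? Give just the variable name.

Ratios: row 1 (s1): entry -4/3 ≤ 0, skip; row 2 (s2): entry -1/3 ≤ 0, skip; row 3 (s3): 15/(20/3) = 9/4; row 4 (x2): entry -1/3 ≤ 0, skip.
Minimum ratio 9/4 is in the s3 row, so s3 leaves.

s3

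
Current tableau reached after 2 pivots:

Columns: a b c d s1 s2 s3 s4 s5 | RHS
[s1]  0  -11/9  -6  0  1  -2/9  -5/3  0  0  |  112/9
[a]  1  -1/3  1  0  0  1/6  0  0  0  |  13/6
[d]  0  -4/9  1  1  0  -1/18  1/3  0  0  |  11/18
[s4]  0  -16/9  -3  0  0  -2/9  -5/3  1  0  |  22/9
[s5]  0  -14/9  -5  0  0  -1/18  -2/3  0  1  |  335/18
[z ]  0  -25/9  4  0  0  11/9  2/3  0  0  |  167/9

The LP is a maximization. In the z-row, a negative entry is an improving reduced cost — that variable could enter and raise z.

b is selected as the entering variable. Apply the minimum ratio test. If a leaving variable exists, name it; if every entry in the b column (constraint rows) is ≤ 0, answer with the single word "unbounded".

b-column entries: row 1: -11/9, row 2: -1/3, row 3: -4/9, row 4: -16/9, row 5: -14/9. All ≤ 0, so b can increase without bound; the LP is unbounded in this direction.

unbounded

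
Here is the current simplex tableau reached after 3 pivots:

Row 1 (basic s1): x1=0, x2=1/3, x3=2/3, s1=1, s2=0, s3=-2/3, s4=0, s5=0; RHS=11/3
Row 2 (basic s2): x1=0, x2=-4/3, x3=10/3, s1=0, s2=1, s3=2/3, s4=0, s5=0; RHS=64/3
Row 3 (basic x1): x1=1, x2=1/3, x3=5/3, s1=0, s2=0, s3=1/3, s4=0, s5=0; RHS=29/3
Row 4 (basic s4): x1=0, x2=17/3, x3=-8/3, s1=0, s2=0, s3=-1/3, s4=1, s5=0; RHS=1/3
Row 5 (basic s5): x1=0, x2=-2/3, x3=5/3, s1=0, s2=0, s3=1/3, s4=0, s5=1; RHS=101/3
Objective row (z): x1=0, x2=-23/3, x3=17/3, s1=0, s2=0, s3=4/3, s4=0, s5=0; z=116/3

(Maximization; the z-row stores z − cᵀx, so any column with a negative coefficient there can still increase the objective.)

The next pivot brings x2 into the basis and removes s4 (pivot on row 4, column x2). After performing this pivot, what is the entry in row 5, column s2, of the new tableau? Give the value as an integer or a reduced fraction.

0

Pivot element is row 4, column x2: 17/3.
Normalize row 4: new (row 4, s2) = 0/(17/3) = 0.
row 5 ← row 5 − (-2/3)·(new row 4): 0 − (-2/3)·0 = 0.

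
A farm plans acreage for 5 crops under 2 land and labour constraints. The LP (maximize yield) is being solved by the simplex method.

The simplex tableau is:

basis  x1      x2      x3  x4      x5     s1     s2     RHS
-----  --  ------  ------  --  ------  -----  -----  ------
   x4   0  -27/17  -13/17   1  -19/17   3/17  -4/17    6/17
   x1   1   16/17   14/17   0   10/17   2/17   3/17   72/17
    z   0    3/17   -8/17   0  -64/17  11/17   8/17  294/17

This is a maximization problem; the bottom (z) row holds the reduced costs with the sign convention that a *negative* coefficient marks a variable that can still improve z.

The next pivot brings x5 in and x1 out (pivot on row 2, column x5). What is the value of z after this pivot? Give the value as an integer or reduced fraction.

222/5

Minimum ratio for x5: (72/17)/(10/17) = 36/5.
z changes by −(z-row coeff of x5)·ratio = −(-64/17)·(36/5) = 2304/85.
New z = 294/17 + (2304/85) = 222/5.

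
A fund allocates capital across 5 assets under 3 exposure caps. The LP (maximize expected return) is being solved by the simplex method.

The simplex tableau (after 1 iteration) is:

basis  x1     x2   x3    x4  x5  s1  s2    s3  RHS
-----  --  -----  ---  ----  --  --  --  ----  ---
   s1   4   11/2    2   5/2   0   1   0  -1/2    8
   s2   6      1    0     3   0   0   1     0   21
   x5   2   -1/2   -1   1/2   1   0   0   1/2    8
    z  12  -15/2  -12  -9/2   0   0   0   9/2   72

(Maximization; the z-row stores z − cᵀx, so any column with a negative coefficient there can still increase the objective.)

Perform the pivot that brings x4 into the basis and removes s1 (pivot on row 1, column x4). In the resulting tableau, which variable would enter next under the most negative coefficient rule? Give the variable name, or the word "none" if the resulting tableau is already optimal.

x3

Pivot element 5/2. New z-row = old z-row − (-9/2)·(row 1/(5/2)).
Updated z-row coefficients: x1: 96/5, x2: 12/5, x3: -42/5, x4: 0, x5: 0, s1: 9/5, s2: 0, s3: 18/5.
The most negative is -42/5 in column x3, so x3 would enter next.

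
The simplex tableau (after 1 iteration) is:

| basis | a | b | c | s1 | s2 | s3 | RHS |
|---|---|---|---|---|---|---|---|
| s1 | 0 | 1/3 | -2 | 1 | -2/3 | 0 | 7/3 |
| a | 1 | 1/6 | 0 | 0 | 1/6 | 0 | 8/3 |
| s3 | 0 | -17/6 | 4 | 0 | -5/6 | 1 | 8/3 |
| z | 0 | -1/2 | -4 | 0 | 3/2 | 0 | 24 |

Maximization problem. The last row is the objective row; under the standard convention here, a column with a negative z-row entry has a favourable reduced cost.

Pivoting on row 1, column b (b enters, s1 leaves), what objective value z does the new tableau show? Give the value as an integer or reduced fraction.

Minimum ratio for b: (7/3)/(1/3) = 7.
z changes by −(z-row coeff of b)·ratio = −(-1/2)·7 = 7/2.
New z = 24 + (7/2) = 55/2.

55/2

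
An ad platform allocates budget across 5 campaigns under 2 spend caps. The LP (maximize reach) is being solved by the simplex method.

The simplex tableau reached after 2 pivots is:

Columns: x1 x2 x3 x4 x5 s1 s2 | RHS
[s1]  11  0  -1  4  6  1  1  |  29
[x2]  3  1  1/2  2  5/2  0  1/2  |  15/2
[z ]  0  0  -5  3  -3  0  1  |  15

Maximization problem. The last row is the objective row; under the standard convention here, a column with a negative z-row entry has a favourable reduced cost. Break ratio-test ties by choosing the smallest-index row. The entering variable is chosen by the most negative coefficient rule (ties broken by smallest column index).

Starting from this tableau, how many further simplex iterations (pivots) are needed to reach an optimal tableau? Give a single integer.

pivot: x3 in, x2 out → z = 90
No improving column remains; optimal.

1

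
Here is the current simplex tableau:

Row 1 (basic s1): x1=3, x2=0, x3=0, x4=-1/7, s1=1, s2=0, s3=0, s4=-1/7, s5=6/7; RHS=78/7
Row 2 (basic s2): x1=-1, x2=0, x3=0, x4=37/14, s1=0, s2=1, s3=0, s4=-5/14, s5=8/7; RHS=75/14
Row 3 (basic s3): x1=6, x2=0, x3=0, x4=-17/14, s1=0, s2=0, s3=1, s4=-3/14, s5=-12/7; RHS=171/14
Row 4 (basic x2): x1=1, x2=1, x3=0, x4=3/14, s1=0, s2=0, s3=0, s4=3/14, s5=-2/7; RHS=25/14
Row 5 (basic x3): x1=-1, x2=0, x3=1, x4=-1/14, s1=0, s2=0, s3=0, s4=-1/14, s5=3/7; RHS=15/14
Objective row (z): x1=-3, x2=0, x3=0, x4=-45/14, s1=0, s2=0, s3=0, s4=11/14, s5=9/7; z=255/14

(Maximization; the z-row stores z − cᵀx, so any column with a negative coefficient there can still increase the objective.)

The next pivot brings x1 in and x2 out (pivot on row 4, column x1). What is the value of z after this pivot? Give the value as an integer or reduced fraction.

165/7

Minimum ratio for x1: (25/14)/1 = 25/14.
z changes by −(z-row coeff of x1)·ratio = −(-3)·(25/14) = 75/14.
New z = 255/14 + (75/14) = 165/7.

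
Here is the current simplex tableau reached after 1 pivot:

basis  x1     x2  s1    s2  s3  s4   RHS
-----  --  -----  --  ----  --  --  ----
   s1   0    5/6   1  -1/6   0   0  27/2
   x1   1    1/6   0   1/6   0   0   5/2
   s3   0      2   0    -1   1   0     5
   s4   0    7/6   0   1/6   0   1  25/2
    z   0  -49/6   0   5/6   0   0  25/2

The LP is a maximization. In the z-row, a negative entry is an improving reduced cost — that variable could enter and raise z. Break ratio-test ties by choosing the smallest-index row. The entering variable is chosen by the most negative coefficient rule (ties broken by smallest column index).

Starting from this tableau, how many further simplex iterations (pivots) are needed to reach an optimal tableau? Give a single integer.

pivot: x2 in, s3 out → z = 395/12
pivot: s2 in, x1 out → z = 60
No improving column remains; optimal.

2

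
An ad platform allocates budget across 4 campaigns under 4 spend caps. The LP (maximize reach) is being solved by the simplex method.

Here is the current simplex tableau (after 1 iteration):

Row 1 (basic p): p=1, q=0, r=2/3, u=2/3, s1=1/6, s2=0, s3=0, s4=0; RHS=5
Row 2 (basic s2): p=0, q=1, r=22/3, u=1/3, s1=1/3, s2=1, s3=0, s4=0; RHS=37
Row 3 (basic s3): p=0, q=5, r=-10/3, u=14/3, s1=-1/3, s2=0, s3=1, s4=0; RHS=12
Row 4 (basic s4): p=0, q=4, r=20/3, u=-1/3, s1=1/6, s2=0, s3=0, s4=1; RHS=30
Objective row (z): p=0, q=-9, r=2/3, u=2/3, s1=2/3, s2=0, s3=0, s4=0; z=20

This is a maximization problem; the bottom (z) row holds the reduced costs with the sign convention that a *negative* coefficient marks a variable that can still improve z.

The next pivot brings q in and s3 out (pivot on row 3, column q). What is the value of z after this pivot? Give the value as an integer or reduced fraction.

208/5

Minimum ratio for q: 12/5 = 12/5.
z changes by −(z-row coeff of q)·ratio = −(-9)·(12/5) = 108/5.
New z = 20 + (108/5) = 208/5.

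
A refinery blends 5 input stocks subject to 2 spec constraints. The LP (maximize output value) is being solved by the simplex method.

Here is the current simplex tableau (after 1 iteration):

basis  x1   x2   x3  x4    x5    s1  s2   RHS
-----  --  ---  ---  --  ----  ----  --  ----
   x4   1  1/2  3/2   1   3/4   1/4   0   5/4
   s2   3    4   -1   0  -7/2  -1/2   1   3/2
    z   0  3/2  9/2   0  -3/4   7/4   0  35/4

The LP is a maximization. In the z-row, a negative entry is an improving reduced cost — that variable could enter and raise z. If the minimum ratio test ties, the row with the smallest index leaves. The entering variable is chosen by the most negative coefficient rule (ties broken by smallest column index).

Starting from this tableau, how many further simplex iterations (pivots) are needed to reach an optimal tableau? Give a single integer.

pivot: x5 in, x4 out → z = 10
No improving column remains; optimal.

1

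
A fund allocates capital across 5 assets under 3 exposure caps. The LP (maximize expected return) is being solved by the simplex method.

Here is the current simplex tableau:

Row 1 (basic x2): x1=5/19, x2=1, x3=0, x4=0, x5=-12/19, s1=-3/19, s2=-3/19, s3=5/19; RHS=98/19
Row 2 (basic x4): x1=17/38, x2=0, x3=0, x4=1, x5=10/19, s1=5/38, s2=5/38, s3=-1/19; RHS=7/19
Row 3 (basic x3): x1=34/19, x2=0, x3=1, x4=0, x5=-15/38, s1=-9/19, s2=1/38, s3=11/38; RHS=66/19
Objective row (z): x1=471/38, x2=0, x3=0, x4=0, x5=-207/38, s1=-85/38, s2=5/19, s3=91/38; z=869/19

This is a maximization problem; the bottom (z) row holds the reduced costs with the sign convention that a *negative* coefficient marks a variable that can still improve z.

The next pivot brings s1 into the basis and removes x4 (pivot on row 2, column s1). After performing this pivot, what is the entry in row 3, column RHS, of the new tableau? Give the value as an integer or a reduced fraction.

Pivot element is row 2, column s1: 5/38.
Normalize row 2: new (row 2, RHS) = (7/19)/(5/38) = 14/5.
row 3 ← row 3 − (-9/19)·(new row 2): 66/19 − (-9/19)·(14/5) = 24/5.

24/5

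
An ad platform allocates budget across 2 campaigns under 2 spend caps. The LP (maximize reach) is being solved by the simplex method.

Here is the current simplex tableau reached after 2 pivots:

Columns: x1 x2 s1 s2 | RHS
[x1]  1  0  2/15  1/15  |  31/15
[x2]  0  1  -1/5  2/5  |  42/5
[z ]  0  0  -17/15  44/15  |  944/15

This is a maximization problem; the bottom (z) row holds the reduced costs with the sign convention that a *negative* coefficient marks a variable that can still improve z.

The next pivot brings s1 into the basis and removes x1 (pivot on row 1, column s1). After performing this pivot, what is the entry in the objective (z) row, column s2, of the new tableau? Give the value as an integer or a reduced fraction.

Pivot element is row 1, column s1: 2/15.
Normalize row 1: new (row 1, s2) = (1/15)/(2/15) = 1/2.
z-row ← z-row − (-17/15)·(new row 1): 44/15 − (-17/15)·(1/2) = 7/2.

7/2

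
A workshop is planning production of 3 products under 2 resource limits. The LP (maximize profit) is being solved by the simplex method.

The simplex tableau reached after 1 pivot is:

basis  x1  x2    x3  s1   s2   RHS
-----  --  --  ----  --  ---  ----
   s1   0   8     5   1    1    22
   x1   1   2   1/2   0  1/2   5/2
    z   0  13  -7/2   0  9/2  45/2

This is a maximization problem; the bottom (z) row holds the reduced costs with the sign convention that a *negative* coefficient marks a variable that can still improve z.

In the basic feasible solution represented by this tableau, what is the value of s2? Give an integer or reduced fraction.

s2 is nonbasic (not in the basis column), so its value in the current BFS is 0.

0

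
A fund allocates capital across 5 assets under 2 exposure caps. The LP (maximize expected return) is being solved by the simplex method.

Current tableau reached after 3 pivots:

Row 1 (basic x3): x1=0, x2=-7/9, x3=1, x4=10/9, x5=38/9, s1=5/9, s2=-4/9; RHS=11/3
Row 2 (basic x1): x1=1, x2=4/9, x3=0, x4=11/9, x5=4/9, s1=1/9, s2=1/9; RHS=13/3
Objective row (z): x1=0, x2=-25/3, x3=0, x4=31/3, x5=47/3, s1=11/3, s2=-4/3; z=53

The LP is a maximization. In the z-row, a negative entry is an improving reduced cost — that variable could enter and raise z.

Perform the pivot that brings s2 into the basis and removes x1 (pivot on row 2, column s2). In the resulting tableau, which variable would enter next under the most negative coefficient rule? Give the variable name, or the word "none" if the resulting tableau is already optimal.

Pivot element 1/9. New z-row = old z-row − (-4/3)·(row 2/(1/9)).
Updated z-row coefficients: x1: 12, x2: -3, x3: 0, x4: 25, x5: 21, s1: 5, s2: 0.
The most negative is -3 in column x2, so x2 would enter next.

x2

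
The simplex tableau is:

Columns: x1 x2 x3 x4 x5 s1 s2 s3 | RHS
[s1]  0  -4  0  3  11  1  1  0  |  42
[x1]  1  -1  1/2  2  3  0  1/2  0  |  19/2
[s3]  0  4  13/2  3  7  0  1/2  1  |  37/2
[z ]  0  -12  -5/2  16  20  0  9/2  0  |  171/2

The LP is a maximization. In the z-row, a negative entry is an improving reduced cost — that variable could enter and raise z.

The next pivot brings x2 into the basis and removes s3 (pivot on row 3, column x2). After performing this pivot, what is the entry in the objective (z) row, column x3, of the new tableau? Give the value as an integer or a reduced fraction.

Pivot element is row 3, column x2: 4.
Normalize row 3: new (row 3, x3) = (13/2)/4 = 13/8.
z-row ← z-row − (-12)·(new row 3): -5/2 − (-12)·(13/8) = 17.

17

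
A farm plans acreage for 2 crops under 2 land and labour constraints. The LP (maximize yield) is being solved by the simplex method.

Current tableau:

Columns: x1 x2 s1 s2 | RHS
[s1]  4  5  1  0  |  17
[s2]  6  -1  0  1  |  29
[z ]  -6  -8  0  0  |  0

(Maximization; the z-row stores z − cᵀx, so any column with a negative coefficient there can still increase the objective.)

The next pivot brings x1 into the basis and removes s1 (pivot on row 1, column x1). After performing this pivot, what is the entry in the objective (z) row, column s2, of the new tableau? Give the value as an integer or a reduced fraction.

0

Pivot element is row 1, column x1: 4.
Normalize row 1: new (row 1, s2) = 0/4 = 0.
z-row ← z-row − (-6)·(new row 1): 0 − (-6)·0 = 0.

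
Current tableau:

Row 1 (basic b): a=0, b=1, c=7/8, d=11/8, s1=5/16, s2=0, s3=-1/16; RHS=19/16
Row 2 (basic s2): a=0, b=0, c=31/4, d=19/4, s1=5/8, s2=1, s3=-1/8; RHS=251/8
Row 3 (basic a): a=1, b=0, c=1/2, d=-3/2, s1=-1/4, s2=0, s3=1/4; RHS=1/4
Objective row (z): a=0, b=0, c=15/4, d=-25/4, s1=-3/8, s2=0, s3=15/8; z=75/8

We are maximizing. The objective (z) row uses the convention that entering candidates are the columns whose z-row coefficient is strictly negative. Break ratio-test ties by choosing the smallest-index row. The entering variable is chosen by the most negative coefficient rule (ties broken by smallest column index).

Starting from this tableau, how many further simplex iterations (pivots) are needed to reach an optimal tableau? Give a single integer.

pivot: d in, b out → z = 325/22
No improving column remains; optimal.

1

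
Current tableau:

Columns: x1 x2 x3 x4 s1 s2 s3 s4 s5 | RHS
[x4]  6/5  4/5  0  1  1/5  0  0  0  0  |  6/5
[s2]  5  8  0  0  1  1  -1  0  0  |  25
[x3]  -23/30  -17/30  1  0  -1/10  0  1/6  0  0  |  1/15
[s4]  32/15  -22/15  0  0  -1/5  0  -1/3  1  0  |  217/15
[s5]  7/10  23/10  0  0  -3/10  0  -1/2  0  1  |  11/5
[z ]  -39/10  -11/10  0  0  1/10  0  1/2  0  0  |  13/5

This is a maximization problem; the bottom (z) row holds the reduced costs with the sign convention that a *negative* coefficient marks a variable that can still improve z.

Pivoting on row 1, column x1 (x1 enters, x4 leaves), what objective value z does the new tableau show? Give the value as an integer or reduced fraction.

Minimum ratio for x1: (6/5)/(6/5) = 1.
z changes by −(z-row coeff of x1)·ratio = −(-39/10)·1 = 39/10.
New z = 13/5 + (39/10) = 13/2.

13/2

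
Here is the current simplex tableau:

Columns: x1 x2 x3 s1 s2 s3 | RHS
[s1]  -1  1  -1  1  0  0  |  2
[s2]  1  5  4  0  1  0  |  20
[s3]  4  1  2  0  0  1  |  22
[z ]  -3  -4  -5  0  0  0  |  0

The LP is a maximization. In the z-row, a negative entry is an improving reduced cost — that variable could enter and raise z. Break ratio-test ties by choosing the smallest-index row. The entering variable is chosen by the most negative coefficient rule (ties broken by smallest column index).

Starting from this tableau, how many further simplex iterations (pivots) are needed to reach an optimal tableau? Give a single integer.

pivot: x3 in, s2 out → z = 25
pivot: x1 in, s3 out → z = 31
No improving column remains; optimal.

2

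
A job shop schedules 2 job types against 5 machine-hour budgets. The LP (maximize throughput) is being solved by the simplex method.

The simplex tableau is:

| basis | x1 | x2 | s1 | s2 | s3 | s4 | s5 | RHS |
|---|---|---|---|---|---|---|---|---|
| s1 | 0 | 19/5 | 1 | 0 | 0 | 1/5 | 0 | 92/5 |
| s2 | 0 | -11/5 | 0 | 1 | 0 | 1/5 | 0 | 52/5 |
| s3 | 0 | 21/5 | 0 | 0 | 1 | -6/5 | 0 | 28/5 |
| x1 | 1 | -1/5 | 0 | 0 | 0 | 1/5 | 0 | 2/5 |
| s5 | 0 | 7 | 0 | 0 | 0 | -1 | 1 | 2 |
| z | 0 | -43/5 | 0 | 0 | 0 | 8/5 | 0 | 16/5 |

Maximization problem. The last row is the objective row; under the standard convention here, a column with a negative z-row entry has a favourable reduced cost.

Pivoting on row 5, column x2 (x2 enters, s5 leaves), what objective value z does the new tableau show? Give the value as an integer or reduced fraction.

Minimum ratio for x2: 2/7 = 2/7.
z changes by −(z-row coeff of x2)·ratio = −(-43/5)·(2/7) = 86/35.
New z = 16/5 + (86/35) = 198/35.

198/35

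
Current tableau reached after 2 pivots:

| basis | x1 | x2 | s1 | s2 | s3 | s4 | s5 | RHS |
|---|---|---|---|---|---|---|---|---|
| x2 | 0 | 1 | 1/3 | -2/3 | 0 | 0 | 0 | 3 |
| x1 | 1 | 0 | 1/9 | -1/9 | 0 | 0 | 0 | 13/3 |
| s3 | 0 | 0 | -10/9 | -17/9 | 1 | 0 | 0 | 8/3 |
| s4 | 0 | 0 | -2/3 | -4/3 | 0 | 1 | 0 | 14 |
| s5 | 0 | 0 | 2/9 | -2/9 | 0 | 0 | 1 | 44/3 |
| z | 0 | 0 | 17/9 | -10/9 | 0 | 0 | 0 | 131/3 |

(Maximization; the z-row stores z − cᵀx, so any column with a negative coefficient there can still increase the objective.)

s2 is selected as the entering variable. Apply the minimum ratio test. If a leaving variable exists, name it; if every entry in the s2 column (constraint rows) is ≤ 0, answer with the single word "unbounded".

s2-column entries: row 1: -2/3, row 2: -1/9, row 3: -17/9, row 4: -4/3, row 5: -2/9. All ≤ 0, so s2 can increase without bound; the LP is unbounded in this direction.

unbounded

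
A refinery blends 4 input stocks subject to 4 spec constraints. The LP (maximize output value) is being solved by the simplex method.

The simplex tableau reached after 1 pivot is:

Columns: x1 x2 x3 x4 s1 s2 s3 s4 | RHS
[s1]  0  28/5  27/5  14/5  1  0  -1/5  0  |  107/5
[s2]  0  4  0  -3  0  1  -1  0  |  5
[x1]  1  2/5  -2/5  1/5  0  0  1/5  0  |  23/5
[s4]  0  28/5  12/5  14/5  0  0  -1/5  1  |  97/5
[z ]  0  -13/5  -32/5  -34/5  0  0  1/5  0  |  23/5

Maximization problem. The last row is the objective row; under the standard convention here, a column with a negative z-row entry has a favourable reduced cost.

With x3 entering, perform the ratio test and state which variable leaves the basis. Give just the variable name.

s1

Ratios: row 1 (s1): (107/5)/(27/5) = 107/27; row 2 (s2): entry 0 ≤ 0, skip; row 3 (x1): entry -2/5 ≤ 0, skip; row 4 (s4): (97/5)/(12/5) = 97/12.
Minimum ratio 107/27 is in the s1 row, so s1 leaves.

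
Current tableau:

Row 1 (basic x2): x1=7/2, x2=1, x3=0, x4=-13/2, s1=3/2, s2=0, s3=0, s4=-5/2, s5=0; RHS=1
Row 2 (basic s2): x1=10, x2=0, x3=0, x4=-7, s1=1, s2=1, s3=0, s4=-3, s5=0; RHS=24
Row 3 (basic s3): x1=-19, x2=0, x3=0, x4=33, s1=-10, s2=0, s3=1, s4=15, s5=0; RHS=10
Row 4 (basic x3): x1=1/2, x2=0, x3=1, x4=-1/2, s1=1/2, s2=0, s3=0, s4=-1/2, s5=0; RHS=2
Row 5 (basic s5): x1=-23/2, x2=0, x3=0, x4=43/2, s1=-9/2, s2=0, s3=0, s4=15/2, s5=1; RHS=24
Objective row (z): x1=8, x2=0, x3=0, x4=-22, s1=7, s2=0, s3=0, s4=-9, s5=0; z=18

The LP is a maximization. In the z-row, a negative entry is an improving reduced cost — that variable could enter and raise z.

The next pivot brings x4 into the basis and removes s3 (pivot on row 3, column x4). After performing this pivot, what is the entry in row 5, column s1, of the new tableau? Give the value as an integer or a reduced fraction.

Pivot element is row 3, column x4: 33.
Normalize row 3: new (row 3, s1) = (-10)/33 = -10/33.
row 5 ← row 5 − (43/2)·(new row 3): -9/2 − (43/2)·(-10/33) = 133/66.

133/66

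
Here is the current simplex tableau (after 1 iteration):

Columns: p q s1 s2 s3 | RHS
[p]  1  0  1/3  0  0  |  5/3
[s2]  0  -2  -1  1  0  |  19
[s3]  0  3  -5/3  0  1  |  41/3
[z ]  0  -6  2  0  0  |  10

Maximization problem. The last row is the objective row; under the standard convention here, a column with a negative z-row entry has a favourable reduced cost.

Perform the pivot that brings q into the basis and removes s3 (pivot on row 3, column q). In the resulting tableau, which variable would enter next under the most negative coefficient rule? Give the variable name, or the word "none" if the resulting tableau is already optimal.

Pivot element 3. New z-row = old z-row − (-6)·(row 3/3).
Updated z-row coefficients: p: 0, q: 0, s1: -4/3, s2: 0, s3: 2.
The most negative is -4/3 in column s1, so s1 would enter next.

s1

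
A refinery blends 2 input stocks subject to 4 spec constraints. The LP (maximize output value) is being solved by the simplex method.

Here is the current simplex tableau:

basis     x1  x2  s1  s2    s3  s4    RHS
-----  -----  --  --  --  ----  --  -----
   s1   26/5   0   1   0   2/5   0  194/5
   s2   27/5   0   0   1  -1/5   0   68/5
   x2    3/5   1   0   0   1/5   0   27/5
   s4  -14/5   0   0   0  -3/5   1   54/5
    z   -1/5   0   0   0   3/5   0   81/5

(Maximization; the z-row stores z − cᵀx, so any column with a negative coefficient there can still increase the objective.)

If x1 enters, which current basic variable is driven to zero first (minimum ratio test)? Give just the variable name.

s2

Ratios: row 1 (s1): (194/5)/(26/5) = 97/13; row 2 (s2): (68/5)/(27/5) = 68/27; row 3 (x2): (27/5)/(3/5) = 9; row 4 (s4): entry -14/5 ≤ 0, skip.
Minimum ratio 68/27 is in the s2 row, so s2 leaves.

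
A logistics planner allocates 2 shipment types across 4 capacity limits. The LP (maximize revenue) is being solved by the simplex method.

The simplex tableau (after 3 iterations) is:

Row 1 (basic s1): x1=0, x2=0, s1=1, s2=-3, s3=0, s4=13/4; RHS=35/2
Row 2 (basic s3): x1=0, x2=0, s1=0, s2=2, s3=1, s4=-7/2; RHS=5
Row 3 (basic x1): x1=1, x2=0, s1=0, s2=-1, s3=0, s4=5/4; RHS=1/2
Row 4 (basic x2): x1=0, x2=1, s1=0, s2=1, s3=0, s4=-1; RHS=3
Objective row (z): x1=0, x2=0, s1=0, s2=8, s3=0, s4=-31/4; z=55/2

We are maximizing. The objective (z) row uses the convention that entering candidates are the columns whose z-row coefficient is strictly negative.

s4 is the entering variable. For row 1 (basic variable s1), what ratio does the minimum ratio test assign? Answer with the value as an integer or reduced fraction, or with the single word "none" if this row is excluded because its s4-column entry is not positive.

Ratio = RHS / (s4 entry) = (35/2) / (13/4) = 70/13.

70/13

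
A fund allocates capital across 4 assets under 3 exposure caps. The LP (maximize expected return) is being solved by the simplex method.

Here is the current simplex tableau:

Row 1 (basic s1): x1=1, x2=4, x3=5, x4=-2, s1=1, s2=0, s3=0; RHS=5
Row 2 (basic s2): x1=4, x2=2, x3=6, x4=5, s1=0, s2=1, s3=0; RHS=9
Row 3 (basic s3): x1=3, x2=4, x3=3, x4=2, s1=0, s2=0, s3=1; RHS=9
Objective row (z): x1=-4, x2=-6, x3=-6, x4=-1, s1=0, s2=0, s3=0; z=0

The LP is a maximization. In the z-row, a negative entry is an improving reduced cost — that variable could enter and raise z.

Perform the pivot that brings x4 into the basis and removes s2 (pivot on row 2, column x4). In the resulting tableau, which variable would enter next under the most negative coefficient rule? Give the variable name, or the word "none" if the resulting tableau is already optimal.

x2

Pivot element 5. New z-row = old z-row − (-1)·(row 2/5).
Updated z-row coefficients: x1: -16/5, x2: -28/5, x3: -24/5, x4: 0, s1: 0, s2: 1/5, s3: 0.
The most negative is -28/5 in column x2, so x2 would enter next.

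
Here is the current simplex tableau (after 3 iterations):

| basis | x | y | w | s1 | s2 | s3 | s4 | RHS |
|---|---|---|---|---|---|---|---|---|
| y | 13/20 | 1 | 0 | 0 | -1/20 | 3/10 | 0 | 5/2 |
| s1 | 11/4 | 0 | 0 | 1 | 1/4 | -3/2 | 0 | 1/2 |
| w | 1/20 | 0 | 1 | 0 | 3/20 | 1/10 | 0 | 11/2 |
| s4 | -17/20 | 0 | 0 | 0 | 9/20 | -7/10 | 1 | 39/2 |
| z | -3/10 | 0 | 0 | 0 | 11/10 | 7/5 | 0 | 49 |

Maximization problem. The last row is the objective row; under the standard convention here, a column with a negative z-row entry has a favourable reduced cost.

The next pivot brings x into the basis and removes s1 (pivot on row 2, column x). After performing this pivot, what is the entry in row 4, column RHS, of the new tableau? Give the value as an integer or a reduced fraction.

Pivot element is row 2, column x: 11/4.
Normalize row 2: new (row 2, RHS) = (1/2)/(11/4) = 2/11.
row 4 ← row 4 − (-17/20)·(new row 2): 39/2 − (-17/20)·(2/11) = 1081/55.

1081/55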